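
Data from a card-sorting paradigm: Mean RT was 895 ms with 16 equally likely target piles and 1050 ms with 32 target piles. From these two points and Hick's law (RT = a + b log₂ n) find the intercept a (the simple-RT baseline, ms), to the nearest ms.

275 ms

Slope: b = (1050 − 895) / (log₂ 32 − log₂ 16) = 155/1.0000 = 155 ms/bit.
a = RT₁ − b·log₂ n₁ = 895 − 155 × 4 = 275.000 ms.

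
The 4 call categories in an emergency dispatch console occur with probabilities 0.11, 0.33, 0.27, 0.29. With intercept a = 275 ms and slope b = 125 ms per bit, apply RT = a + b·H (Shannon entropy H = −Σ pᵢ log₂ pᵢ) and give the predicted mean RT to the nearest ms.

513 ms

Entropy contributions −pᵢ log₂ pᵢ: 0.3503, 0.5278, 0.5100, 0.5179; sum H = 1.9060 bits.
RT = a + bH = 275 + 125·1.9060 = 513.25 ms.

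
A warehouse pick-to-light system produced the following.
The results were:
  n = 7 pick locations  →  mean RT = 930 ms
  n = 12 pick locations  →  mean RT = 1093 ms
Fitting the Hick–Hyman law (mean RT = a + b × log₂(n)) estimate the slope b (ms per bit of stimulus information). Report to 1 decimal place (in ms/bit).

209.6 ms/bit

b = (RT₂ − RT₁)/(log₂ n₂ − log₂ n₁) = (1093 − 930)/(3.5850 − 2.8074) = 209.617 ms/bit.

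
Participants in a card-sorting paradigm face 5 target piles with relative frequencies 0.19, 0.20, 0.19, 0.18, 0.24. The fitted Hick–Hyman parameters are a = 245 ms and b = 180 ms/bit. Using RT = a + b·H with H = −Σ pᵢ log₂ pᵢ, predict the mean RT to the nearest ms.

662 ms

H = 0.19·log₂(1/0.19) + 0.20·log₂(1/0.20) + 0.19·log₂(1/0.19) + 0.18·log₂(1/0.18) + 0.24·log₂(1/0.24) = 2.3143 bits.
RT = 245 + 180 × 2.3143 = 661.57 ms.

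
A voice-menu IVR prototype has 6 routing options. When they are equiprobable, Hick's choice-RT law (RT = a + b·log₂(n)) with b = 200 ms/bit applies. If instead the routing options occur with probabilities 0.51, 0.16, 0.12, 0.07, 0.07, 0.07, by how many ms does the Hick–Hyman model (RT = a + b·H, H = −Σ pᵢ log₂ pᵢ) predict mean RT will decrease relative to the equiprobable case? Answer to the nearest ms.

99 ms

Equiprobable entropy H₀ = log₂ 6 = 2.5850 bits.
Skewed entropy H = −Σ pᵢ log₂ pᵢ = 2.0912 bits.
ΔRT = b·(H₀ − H) = 200 × 0.4938 = 98.76 ms.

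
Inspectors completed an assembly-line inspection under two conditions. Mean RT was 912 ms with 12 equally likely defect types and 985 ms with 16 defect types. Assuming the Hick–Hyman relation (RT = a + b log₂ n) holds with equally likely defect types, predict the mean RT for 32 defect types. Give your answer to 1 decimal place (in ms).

1160.9 ms

Fit slope and intercept:
  b = (985 − 912) / (log₂ 16 − log₂ 12) = 73 / (4 − 3.5850) = 175.888 ms/bit
  a = 912 − 175.888 × 3.5850 = 281.449 ms
Then RT(32) = 281.449 + 175.888 × log₂ 32 = 281.449 + 175.888 × 5 ≈ 1160.888 ms.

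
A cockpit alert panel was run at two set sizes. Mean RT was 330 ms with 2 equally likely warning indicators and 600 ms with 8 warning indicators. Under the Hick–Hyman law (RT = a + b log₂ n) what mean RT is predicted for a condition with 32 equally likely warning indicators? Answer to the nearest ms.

870 ms

Solve the two-equation system in a and b:
  b = (600 − 330) / (log₂ 8 − log₂ 2) = 270 / (3 − 1) = 135 ms/bit
  a = 330 − 135 × 1 = 195 ms
Then RT(32) = 195 + 135 × log₂ 32 = 195 + 135 × 5 ≈ 870.000 ms.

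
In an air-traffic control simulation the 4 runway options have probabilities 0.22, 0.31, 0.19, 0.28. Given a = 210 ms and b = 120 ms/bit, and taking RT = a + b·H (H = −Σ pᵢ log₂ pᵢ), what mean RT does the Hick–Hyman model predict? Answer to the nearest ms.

447 ms

Entropy contributions −pᵢ log₂ pᵢ: 0.4806, 0.5238, 0.4552, 0.5142; sum H = 1.9738 bits.
RT = a + bH = 210 + 120·1.9738 = 446.86 ms.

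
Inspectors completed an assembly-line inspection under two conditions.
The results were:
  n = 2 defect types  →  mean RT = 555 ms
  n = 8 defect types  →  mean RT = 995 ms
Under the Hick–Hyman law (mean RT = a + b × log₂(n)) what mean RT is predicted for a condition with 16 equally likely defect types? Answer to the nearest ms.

1215 ms

RT is linear in log₂ n, so two points fix the line:
  b = (995 − 555) / (log₂ 8 − log₂ 2) = 440 / (3 − 1) = 220 ms/bit
  a = 555 − 220 × 1 = 335 ms
Then RT(16) = 335 + 220 × log₂ 16 = 335 + 220 × 4 ≈ 1215.000 ms.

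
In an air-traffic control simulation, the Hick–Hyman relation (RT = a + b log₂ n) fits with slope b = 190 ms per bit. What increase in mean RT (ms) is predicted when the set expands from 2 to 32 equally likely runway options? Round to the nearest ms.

ΔRT = (a + b log₂ n₂) − (a + b log₂ n₁) = b·(log₂ n₂ − log₂ n₁).
log₂(32) − log₂(2) = log₂(32/2) = log₂(16) = 4.
ΔRT = 190 × 4.0000 = 760.000 ms.

760 ms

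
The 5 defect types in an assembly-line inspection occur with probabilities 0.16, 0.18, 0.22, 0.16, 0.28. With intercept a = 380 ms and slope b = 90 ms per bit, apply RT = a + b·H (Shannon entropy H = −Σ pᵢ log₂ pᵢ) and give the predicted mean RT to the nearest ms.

H = 0.16·log₂(1/0.16) + 0.18·log₂(1/0.18) + 0.22·log₂(1/0.22) + 0.16·log₂(1/0.16) + 0.28·log₂(1/0.28) = 2.2861 bits.
RT = 380 + 90 × 2.2861 = 585.75 ms.

586 ms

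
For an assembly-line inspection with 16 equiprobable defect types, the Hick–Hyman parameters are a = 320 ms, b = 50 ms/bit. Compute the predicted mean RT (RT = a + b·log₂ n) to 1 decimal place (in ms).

520.0 ms

log₂(16) = 4 bits, so RT = 320 + 50 × 4 ≈ 520.000 ms.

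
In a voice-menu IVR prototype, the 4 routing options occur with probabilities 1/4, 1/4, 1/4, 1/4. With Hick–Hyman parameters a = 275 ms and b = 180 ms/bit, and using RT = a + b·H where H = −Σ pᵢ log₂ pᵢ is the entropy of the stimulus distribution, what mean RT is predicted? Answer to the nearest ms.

635 ms

H = −Σ pᵢ log₂ pᵢ = 0.25·2 + 0.25·2 + 0.25·2 + 0.25·2 = 2.000 bits.
RT = 275 + 180 × 2.000 = 635.00 ms.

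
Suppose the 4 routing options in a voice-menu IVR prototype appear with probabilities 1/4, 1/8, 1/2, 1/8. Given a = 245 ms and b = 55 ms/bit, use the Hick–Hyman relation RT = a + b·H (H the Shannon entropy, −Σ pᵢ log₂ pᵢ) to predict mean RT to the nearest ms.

Each term −pᵢ log₂ pᵢ: 0.25·2 + 0.125·3 + 0.5·1 + 0.125·3; summed, H = 1.750 bits.
Mean RT = a + bH = 245 + 55·1.750 = 341.25 ms.

341 ms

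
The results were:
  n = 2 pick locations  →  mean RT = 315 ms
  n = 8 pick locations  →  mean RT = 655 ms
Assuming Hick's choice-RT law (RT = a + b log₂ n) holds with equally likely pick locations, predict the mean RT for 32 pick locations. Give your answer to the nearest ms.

RT is linear in log₂ n, so two points fix the line:
  b = (655 − 315) / (log₂ 8 − log₂ 2) = 340 / (3 − 1) = 170 ms/bit
  a = 315 − 170 × 1 = 145 ms
Then RT(32) = 145 + 170 × log₂ 32 = 145 + 170 × 5 ≈ 995.000 ms.

995 ms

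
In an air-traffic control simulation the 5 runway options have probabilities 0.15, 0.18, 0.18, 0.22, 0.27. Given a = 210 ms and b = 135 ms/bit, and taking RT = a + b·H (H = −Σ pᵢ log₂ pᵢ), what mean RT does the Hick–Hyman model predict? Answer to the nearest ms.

Entropy contributions −pᵢ log₂ pᵢ: 0.4105, 0.4453, 0.4453, 0.4806, 0.5100; sum H = 2.2918 bits.
RT = a + bH = 210 + 135·2.2918 = 519.39 ms.

519 ms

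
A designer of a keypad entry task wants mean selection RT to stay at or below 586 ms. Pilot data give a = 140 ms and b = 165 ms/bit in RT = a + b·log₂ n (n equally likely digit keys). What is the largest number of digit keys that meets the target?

165·log₂ n ≤ 586 − 140 = 446, giving log₂ n ≤ 2.7030 and n ≤ 6.512. The largest whole number is 6.

6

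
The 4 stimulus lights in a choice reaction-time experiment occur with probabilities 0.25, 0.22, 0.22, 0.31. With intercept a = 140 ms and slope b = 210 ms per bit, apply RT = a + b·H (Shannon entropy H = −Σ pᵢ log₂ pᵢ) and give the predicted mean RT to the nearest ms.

557 ms

H = 0.25·log₂(1/0.25) + 0.22·log₂(1/0.22) + 0.22·log₂(1/0.22) + 0.31·log₂(1/0.31) = 1.9849 bits.
RT = 140 + 210 × 1.9849 = 556.84 ms.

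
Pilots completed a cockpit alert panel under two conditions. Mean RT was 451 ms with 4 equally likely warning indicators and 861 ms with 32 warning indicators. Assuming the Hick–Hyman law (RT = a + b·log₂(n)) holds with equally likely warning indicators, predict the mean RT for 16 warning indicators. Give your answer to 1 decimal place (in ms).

724.3 ms

Fit slope and intercept:
  b = (861 − 451) / (log₂ 32 − log₂ 4) = 410 / (5 − 2) = 136.667 ms/bit
  a = 451 − 136.667 × 2 = 177.667 ms
Then RT(16) = 177.667 + 136.667 × log₂ 16 = 177.667 + 136.667 × 4 ≈ 724.333 ms.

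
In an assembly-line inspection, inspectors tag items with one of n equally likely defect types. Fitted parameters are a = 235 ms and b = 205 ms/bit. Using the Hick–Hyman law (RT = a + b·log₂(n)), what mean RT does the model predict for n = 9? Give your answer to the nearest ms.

885 ms

log₂(9) = 3.1699 bits, so RT = 235 + 205 × 3.1699 ≈ 884.835 ms.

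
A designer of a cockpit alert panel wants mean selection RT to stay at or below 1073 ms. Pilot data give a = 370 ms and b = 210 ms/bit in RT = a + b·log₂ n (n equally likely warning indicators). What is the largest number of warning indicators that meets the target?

10

210·log₂ n ≤ 1073 − 370 = 703, giving log₂ n ≤ 3.3476 and n ≤ 10.180. The largest whole number is 10.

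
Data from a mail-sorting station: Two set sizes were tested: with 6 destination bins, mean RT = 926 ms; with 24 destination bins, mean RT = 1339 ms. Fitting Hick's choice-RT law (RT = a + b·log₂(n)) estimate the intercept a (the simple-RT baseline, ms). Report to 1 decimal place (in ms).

392.2 ms

Slope: b = (1339 − 926) / (log₂ 24 − log₂ 6) = 413/2.0000 = 206.500 ms/bit.
Intercept: a = 926 − 206.500·log₂(6) = 392.205 ms.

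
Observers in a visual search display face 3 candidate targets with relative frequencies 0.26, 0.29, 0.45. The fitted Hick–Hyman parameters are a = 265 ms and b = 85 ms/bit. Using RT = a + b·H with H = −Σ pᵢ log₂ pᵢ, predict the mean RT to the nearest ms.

396 ms

H = 0.26·log₂(1/0.26) + 0.29·log₂(1/0.29) + 0.45·log₂(1/0.45) = 1.5416 bits.
RT = 265 + 85 × 1.5416 = 396.04 ms.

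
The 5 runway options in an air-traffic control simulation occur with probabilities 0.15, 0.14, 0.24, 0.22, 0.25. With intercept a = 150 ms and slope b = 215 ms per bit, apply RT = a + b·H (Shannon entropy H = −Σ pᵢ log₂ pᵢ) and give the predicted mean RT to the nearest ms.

641 ms

H = 0.15·log₂(1/0.15) + 0.14·log₂(1/0.14) + 0.24·log₂(1/0.24) + 0.22·log₂(1/0.22) + 0.25·log₂(1/0.25) = 2.2824 bits.
RT = 150 + 215 × 2.2824 = 640.71 ms.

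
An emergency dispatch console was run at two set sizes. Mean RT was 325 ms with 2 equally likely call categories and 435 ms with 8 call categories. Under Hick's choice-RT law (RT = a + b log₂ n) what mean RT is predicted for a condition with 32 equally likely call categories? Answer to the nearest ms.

Solve the two-equation system in a and b:
  b = (435 − 325) / (log₂ 8 − log₂ 2) = 110 / (3 − 1) = 55 ms/bit
  a = 325 − 55 × 1 = 270 ms
Then RT(32) = 270 + 55 × log₂ 32 = 270 + 55 × 5 ≈ 545.000 ms.

545 ms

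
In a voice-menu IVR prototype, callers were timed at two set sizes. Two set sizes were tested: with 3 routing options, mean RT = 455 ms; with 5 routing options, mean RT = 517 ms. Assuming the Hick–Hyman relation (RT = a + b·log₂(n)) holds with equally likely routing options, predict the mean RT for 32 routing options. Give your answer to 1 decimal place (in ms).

742.3 ms

RT is linear in log₂ n, so two points fix the line:
  b = (517 − 455) / (log₂ 5 − log₂ 3) = 62 / (2.3219 − 1.5850) = 84.129 ms/bit
  a = 455 − 84.129 × 1.5850 = 321.659 ms
Then RT(32) = 321.659 + 84.129 × log₂ 32 = 321.659 + 84.129 × 5 ≈ 742.303 ms.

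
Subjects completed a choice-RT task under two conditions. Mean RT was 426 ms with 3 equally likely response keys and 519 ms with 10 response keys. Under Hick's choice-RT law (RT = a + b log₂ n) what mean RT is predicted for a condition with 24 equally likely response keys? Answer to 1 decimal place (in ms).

586.6 ms

Fit slope and intercept:
  b = (519 − 426) / (log₂ 10 − log₂ 3) = 93 / (3.3219 − 1.5850) = 53.542 ms/bit
  a = 426 − 53.542 × 1.5850 = 341.138 ms
Then RT(24) = 341.138 + 53.542 × log₂ 24 = 341.138 + 53.542 × 4.5850 ≈ 586.625 ms.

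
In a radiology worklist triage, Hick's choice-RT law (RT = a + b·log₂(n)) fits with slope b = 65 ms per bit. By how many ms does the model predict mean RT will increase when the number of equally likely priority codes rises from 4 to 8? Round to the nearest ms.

65 ms

ΔRT = (a + b log₂ n₂) − (a + b log₂ n₁) = b·(log₂ n₂ − log₂ n₁).
log₂(8) − log₂(4) = log₂(8/4) = log₂(2) = 1.
ΔRT = 65 × 1.0000 = 65.000 ms.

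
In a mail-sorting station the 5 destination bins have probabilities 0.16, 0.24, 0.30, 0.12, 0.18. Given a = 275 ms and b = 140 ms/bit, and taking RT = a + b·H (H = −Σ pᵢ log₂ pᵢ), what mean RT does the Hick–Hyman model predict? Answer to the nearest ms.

590 ms

H = 0.16·log₂(1/0.16) + 0.24·log₂(1/0.24) + 0.30·log₂(1/0.30) + 0.12·log₂(1/0.12) + 0.18·log₂(1/0.18) = 2.2506 bits.
RT = 275 + 140 × 2.2506 = 590.09 ms.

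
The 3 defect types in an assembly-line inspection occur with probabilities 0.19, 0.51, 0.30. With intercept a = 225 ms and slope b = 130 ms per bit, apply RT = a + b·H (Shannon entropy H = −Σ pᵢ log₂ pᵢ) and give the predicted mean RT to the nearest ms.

416 ms

Entropy contributions −pᵢ log₂ pᵢ: 0.4552, 0.4954, 0.5211; sum H = 1.4717 bits.
RT = a + bH = 225 + 130·1.4717 = 416.33 ms.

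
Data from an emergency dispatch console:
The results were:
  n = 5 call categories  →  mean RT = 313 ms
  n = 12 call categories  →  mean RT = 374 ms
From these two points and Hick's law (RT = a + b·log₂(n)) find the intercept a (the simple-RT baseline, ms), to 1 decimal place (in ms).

Slope: b = (374 − 313) / (log₂ 12 − log₂ 5) = 61/1.2630 = 48.296 ms/bit.
a = RT₁ − b·log₂ n₁ = 313 − 48.296 × 2.3219 = 200.859 ms.

200.9 ms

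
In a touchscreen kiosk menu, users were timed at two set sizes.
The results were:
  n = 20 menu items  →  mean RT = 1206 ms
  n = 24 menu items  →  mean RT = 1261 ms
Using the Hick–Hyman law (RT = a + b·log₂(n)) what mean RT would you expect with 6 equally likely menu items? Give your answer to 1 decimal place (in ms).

842.8 ms

RT is linear in log₂ n, so two points fix the line:
  b = (1261 − 1206) / (log₂ 24 − log₂ 20) = 55 / (4.5850 − 4.3219) = 209.098 ms/bit
  a = 1206 − 209.098 × 4.3219 = 302.293 ms
Then RT(6) = 302.293 + 209.098 × log₂ 6 = 302.293 + 209.098 × 2.5850 ≈ 842.804 ms.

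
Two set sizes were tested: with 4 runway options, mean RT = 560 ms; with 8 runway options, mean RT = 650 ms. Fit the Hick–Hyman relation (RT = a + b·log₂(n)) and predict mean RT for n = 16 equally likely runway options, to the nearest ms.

With log₂ n on the abscissa the relation is linear; from the two conditions:
  b = (650 − 560) / (log₂ 8 − log₂ 4) = 90 / (3 − 2) = 90 ms/bit
  a = 560 − 90 × 2 = 380 ms
Then RT(16) = 380 + 90 × log₂ 16 = 380 + 90 × 4 ≈ 740.000 ms.

740 ms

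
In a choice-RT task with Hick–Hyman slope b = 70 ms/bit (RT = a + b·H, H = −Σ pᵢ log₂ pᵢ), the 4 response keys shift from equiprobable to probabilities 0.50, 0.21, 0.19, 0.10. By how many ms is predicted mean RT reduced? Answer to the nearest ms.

The RT saving is b·ΔH. Equiprobable H₀ = log₂(4) = 2.0000 bits; with the given probabilities H = 1.7602 bits.
b·(H₀ − H) = 70 × (2.0000 − 1.7602) = 16.78 ms.

17 ms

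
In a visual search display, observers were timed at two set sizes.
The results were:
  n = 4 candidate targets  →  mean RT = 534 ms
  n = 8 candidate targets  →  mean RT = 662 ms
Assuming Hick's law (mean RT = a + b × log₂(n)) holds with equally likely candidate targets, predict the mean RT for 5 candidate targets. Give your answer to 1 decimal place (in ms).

Fit slope and intercept:
  b = (662 − 534) / (log₂ 8 − log₂ 4) = 128 / (3 − 2) = 128.000 ms/bit
  a = 534 − 128.000 × 2 = 278.000 ms
Then RT(5) = 278.000 + 128.000 × log₂ 5 = 278.000 + 128.000 × 2.3219 ≈ 575.207 ms.

575.2 ms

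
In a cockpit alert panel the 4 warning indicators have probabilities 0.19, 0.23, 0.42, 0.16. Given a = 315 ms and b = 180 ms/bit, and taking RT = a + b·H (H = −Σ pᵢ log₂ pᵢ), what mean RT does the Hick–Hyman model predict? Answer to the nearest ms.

655 ms

Entropy contributions −pᵢ log₂ pᵢ: 0.4552, 0.4877, 0.5256, 0.4230; sum H = 1.8916 bits.
RT = a + bH = 315 + 180·1.8916 = 655.48 ms.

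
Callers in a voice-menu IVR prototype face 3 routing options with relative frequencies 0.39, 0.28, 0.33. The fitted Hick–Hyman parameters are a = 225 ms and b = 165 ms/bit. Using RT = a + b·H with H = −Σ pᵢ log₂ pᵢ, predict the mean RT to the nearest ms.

484 ms

H = 0.39·log₂(1/0.39) + 0.28·log₂(1/0.28) + 0.33·log₂(1/0.33) = 1.5718 bits.
RT = 225 + 165 × 1.5718 = 484.35 ms.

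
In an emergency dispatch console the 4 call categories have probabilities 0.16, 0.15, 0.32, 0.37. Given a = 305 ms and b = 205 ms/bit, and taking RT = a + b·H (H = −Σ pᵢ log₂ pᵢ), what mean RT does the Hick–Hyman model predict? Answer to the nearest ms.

H = 0.16·log₂(1/0.16) + 0.15·log₂(1/0.15) + 0.32·log₂(1/0.32) + 0.37·log₂(1/0.37) = 1.8903 bits.
RT = 305 + 205 × 1.8903 = 692.52 ms.

693 ms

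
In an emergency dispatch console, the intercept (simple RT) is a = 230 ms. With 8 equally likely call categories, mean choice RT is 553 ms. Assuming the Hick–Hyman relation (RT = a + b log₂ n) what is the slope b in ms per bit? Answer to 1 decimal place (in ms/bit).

log₂(8) = 3 bits.
b = (RT − a)/log₂ n = (553 − 230) / 3 = 107.667 ms/bit.

107.7 ms/bit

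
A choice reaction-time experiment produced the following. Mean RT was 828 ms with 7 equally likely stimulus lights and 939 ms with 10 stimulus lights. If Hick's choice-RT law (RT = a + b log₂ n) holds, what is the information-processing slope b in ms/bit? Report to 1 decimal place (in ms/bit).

215.7 ms/bit

Slope: b = (939 − 828) / (log₂ 10 − log₂ 7) = 111/0.5146 = 215.713 ms/bit.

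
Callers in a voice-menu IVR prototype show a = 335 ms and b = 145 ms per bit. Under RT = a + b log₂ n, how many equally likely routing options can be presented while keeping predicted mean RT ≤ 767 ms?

7

145·log₂ n ≤ 767 − 335 = 432, giving log₂ n ≤ 2.9793 and n ≤ 7.886. The largest whole number is 7.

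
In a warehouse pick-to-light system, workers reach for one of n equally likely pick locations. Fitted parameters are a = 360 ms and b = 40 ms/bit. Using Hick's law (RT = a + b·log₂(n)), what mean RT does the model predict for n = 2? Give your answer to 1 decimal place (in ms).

400.0 ms

log₂(2) = 1 bits, so RT = 360 + 40 × 1 ≈ 400.000 ms.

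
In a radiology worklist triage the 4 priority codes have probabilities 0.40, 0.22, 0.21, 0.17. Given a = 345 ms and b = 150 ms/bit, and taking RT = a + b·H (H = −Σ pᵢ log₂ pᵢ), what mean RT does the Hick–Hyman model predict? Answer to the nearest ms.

H = 0.40·log₂(1/0.40) + 0.22·log₂(1/0.22) + 0.21·log₂(1/0.21) + 0.17·log₂(1/0.17) = 1.9168 bits.
RT = 345 + 150 × 1.9168 = 632.51 ms.

633 ms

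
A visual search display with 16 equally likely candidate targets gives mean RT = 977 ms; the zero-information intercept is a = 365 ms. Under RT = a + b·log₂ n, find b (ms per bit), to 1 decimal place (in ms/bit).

b = (977 − 365) / log₂(16) = 612 / 4 = 153.000 ms/bit.

153.0 ms/bit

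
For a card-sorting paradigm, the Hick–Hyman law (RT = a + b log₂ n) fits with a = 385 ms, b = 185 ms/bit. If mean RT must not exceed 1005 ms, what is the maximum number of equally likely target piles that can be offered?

10

Information budget: (1005 − 385)/185 = 3.3514 bits, so n ≤ 2^3.3514 = 10.206 → at most 10.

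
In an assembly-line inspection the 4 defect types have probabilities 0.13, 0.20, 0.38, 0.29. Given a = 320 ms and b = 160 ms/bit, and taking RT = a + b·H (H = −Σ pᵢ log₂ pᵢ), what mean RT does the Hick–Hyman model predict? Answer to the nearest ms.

Entropy contributions −pᵢ log₂ pᵢ: 0.3826, 0.4644, 0.5305, 0.5179; sum H = 1.8954 bits.
RT = a + bH = 320 + 160·1.8954 = 623.26 ms.

623 ms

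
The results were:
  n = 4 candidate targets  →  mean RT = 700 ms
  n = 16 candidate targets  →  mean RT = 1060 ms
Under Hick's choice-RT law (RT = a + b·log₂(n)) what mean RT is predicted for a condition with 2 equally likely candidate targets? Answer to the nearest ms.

520 ms

Fit slope and intercept:
  b = (1060 − 700) / (log₂ 16 − log₂ 4) = 360 / (4 − 2) = 180 ms/bit
  a = 700 − 180 × 2 = 340 ms
Then RT(2) = 340 + 180 × log₂ 2 = 340 + 180 × 1 ≈ 520.000 ms.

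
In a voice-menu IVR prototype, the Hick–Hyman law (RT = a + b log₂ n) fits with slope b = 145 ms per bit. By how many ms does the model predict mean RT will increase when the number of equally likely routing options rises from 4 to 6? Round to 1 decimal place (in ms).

84.8 ms

ΔRT = (a + b log₂ n₂) − (a + b log₂ n₁) = b·(log₂ n₂ − log₂ n₁).
log₂(6) − log₂(4) = 2.5850 − 2 = 0.5850.
ΔRT = 145 × 0.5850 = 84.820 ms.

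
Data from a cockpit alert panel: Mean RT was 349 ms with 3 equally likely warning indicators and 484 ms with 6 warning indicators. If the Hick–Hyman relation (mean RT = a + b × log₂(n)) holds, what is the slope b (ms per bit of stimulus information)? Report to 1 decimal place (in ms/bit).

135.0 ms/bit

The slope on a log₂ axis is (484 − 349) / (2.5850 − 1.5850) = 135.000 ms/bit.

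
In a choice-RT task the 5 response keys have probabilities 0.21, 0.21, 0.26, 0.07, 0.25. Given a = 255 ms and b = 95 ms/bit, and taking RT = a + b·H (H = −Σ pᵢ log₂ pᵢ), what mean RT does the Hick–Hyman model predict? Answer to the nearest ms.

466 ms

H = 0.21·log₂(1/0.21) + 0.21·log₂(1/0.21) + 0.26·log₂(1/0.26) + 0.07·log₂(1/0.07) + 0.25·log₂(1/0.25) = 2.2195 bits.
RT = 255 + 95 × 2.2195 = 465.85 ms.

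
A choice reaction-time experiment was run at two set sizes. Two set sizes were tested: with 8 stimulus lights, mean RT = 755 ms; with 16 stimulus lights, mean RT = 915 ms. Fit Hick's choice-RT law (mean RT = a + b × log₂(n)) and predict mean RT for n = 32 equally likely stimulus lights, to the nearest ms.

Fit slope and intercept:
  b = (915 − 755) / (log₂ 16 − log₂ 8) = 160 / (4 − 3) = 160 ms/bit
  a = 755 − 160 × 3 = 275 ms
Then RT(32) = 275 + 160 × log₂ 32 = 275 + 160 × 5 ≈ 1075.000 ms.

1075 ms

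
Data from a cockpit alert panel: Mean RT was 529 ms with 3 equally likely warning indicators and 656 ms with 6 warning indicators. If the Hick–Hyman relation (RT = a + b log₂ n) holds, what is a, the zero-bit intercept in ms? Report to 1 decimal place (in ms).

The slope on a log₂ axis is (656 − 529) / (2.5850 − 1.5850) = 127.000 ms/bit.
Intercept: a = 529 − 127.000·log₂(3) = 327.710 ms.

327.7 ms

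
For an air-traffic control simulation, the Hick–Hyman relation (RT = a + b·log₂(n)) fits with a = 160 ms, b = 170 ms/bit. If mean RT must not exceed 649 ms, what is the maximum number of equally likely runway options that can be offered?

Information budget: (649 − 160)/170 = 2.8765 bits, so n ≤ 2^2.8765 = 7.344 → at most 7.

7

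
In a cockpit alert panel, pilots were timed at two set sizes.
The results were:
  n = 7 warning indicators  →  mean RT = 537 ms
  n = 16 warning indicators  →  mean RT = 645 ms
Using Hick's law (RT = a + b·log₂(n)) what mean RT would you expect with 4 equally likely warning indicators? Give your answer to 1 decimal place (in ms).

Solve the two-equation system in a and b:
  b = (645 − 537) / (log₂ 16 − log₂ 7) = 108 / (4 − 2.8074) = 90.555 ms/bit
  a = 537 − 90.555 × 2.8074 = 282.780 ms
Then RT(4) = 282.780 + 90.555 × log₂ 4 = 282.780 + 90.555 × 2 ≈ 463.890 ms.

463.9 ms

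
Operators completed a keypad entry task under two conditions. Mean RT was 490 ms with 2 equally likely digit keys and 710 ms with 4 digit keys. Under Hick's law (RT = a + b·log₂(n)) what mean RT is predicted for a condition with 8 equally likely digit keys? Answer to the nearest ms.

Solve the two-equation system in a and b:
  b = (710 − 490) / (log₂ 4 − log₂ 2) = 220 / (2 − 1) = 220 ms/bit
  a = 490 − 220 × 1 = 270 ms
Then RT(8) = 270 + 220 × log₂ 8 = 270 + 220 × 3 ≈ 930.000 ms.

930 ms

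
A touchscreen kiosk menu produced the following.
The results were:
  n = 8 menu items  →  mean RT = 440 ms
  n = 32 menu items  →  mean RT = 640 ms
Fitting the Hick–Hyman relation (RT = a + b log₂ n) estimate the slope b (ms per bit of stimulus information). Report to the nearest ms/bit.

Slope: b = (640 − 440) / (log₂ 32 − log₂ 8) = 200/2.0000 = 100 ms/bit.

100 ms/bit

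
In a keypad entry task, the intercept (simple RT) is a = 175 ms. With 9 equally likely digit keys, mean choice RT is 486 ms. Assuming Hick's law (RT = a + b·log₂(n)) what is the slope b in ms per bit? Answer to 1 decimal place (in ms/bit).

b = (486 − 175) / log₂(9) = 311 / 3.1699 = 98.110 ms/bit.

98.1 ms/bit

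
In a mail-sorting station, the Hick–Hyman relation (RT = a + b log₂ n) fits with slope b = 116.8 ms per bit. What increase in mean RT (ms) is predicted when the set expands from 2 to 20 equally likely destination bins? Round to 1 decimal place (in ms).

ΔRT = (a + b log₂ n₂) − (a + b log₂ n₁) = b·(log₂ n₂ − log₂ n₁).
log₂(20) − log₂(2) = 4.3219 − 1 = 3.3219.
ΔRT = 116.8 × 3.3219 = 388.001 ms.

388.0 ms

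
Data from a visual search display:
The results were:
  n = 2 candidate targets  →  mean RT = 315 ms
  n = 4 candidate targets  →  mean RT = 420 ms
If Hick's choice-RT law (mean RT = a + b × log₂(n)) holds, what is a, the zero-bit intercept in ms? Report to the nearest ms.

The slope on a log₂ axis is (420 − 315) / (2 − 1) = 105 ms/bit.
a = RT₁ − b·log₂ n₁ = 315 − 105 × 1 = 210.000 ms.

210 ms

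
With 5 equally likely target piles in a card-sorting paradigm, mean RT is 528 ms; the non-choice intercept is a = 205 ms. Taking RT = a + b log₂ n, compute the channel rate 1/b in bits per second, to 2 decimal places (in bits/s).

Choice component = 528 − 205 = 323 ms over log₂(5) = 2.3219 bits.
b = 323 / 2.3219 = 139.109 ms/bit, so 1/b = 7.189 bits/s.

7.19 bits/s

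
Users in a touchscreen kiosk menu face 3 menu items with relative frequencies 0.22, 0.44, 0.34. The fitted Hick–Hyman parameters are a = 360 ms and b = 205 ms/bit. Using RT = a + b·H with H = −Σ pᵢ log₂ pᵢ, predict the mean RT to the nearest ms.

H = 0.22·log₂(1/0.22) + 0.44·log₂(1/0.44) + 0.34·log₂(1/0.34) = 1.5309 bits.
RT = 360 + 205 × 1.5309 = 673.83 ms.

674 ms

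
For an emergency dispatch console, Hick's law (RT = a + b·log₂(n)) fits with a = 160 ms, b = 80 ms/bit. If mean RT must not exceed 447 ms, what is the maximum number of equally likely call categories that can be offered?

12

Information budget: (447 − 160)/80 = 3.5875 bits, so n ≤ 2^3.5875 = 12.021 → at most 12.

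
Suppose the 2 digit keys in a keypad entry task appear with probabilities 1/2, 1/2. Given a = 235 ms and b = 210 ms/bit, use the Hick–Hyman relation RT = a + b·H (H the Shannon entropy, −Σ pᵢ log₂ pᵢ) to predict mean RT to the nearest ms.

H = −Σ pᵢ log₂ pᵢ = 0.5·1 + 0.5·1 = 1.000 bits.
RT = 235 + 210 × 1.000 = 445.00 ms.

445 ms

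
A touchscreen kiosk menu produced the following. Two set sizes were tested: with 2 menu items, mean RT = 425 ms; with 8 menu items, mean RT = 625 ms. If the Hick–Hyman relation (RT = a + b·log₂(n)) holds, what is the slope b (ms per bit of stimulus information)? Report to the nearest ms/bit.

b = (RT₂ − RT₁)/(log₂ n₂ − log₂ n₁) = (625 − 425)/(3 − 1) = 100 ms/bit.

100 ms/bit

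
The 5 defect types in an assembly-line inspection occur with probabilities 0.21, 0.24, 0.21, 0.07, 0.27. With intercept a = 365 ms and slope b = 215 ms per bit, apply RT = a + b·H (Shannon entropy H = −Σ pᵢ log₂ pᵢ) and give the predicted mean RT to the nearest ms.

842 ms

Entropy contributions −pᵢ log₂ pᵢ: 0.4728, 0.4941, 0.4728, 0.2686, 0.5100; sum H = 2.2184 bits.
RT = a + bH = 365 + 215·2.2184 = 841.95 ms.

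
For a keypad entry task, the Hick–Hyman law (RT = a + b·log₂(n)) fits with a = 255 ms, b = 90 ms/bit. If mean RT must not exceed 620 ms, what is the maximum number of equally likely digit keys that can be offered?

Information budget: (620 − 255)/90 = 4.0556 bits, so n ≤ 2^4.0556 = 16.628 → at most 16.

16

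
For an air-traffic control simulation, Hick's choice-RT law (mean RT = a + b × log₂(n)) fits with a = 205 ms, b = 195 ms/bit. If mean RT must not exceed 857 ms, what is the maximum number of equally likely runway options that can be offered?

10

Information budget: (857 − 205)/195 = 3.3436 bits, so n ≤ 2^3.3436 = 10.151 → at most 10.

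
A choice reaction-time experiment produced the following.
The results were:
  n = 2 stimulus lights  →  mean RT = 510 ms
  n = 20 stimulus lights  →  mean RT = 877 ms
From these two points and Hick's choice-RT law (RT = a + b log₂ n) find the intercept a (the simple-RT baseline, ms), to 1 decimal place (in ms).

399.5 ms

Slope: b = (877 − 510) / (log₂ 20 − log₂ 2) = 367/3.3219 = 110.478 ms/bit.
Intercept: a = 510 − 110.478·log₂(2) = 399.522 ms.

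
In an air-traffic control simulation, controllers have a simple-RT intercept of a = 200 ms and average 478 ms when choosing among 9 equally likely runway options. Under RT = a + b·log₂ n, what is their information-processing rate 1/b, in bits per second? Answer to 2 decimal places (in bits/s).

11.40 bits/s

b = (478 − 200)/log₂ 9 = 278/3.1699 = 87.699 ms per bit = 0.08770 s/bit; the reciprocal is 11.403 bits/s.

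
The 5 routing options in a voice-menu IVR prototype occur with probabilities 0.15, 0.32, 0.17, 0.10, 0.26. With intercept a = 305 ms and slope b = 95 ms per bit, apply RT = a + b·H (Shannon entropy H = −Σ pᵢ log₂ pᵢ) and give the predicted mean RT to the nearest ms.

H = 0.15·log₂(1/0.15) + 0.32·log₂(1/0.32) + 0.17·log₂(1/0.17) + 0.10·log₂(1/0.10) + 0.26·log₂(1/0.26) = 2.2086 bits.
RT = 305 + 95 × 2.2086 = 514.82 ms.

515 ms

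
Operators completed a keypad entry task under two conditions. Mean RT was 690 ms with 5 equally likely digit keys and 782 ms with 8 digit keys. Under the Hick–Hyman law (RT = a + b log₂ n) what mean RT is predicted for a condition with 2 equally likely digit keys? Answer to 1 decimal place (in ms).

Solve the two-equation system in a and b:
  b = (782 − 690) / (log₂ 8 − log₂ 5) = 92 / (3 − 2.3219) = 135.679 ms/bit
  a = 690 − 135.679 × 2.3219 = 374.964 ms
Then RT(2) = 374.964 + 135.679 × log₂ 2 = 374.964 + 135.679 × 1 ≈ 510.642 ms.

510.6 ms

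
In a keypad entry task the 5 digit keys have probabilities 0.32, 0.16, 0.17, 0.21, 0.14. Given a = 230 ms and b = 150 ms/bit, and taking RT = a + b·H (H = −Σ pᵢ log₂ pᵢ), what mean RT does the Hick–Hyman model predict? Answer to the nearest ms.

568 ms

H = 0.32·log₂(1/0.32) + 0.16·log₂(1/0.16) + 0.17·log₂(1/0.17) + 0.21·log₂(1/0.21) + 0.14·log₂(1/0.14) = 2.2536 bits.
RT = 230 + 150 × 2.2536 = 568.04 ms.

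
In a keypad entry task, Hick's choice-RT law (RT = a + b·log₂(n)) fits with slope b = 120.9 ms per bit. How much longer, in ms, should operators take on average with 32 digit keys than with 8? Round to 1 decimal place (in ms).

241.8 ms

ΔRT = (a + b log₂ n₂) − (a + b log₂ n₁) = b·(log₂ n₂ − log₂ n₁).
log₂(32) − log₂(8) = log₂(32/8) = log₂(4) = 2.
ΔRT = 120.9 × 2.0000 = 241.800 ms.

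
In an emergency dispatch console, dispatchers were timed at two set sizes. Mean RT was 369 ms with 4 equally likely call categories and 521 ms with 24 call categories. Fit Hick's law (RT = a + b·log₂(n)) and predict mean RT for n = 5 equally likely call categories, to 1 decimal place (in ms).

Solve the two-equation system in a and b:
  b = (521 − 369) / (log₂ 24 − log₂ 4) = 152 / (4.5850 − 2) = 58.802 ms/bit
  a = 369 − 58.802 × 2 = 251.397 ms
Then RT(5) = 251.397 + 58.802 × log₂ 5 = 251.397 + 58.802 × 2.3219 ≈ 387.930 ms.

387.9 ms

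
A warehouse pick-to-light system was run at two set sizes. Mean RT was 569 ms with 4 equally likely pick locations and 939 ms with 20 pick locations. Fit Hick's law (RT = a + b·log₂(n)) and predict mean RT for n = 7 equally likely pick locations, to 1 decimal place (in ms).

RT is linear in log₂ n, so two points fix the line:
  b = (939 − 569) / (log₂ 20 − log₂ 4) = 370 / (4.3219 − 2) = 159.350 ms/bit
  a = 569 − 159.350 × 2 = 250.299 ms
Then RT(7) = 250.299 + 159.350 × log₂ 7 = 250.299 + 159.350 × 2.8074 ≈ 697.652 ms.

697.7 ms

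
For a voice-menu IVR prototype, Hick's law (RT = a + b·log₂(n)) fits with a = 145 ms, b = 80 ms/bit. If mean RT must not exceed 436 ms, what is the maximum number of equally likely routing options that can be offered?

Information budget: (436 − 145)/80 = 3.6375 bits, so n ≤ 2^3.6375 = 12.445 → at most 12.

12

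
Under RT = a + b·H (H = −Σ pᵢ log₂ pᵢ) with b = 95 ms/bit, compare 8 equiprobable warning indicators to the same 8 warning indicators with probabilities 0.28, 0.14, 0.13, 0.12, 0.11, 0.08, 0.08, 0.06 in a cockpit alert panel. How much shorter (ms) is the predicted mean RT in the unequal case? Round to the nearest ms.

The RT saving is b·ΔH. Equiprobable H₀ = log₂(8) = 3.0000 bits; with the given probabilities H = 2.8379 bits.
b·(H₀ − H) = 95 × (3.0000 − 2.8379) = 15.40 ms.

15 ms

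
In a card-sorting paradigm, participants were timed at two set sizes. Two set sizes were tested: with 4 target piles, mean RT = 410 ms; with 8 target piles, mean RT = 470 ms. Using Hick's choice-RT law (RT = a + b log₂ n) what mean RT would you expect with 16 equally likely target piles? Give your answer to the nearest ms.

With log₂ n on the abscissa the relation is linear; from the two conditions:
  b = (470 − 410) / (log₂ 8 − log₂ 4) = 60 / (3 − 2) = 60 ms/bit
  a = 410 − 60 × 2 = 290 ms
Then RT(16) = 290 + 60 × log₂ 16 = 290 + 60 × 4 ≈ 530.000 ms.

530 ms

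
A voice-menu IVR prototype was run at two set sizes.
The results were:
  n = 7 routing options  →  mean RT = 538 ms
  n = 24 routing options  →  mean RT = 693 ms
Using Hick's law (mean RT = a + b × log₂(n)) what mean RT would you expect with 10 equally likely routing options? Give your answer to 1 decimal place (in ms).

582.9 ms

Fit slope and intercept:
  b = (693 − 538) / (log₂ 24 − log₂ 7) = 155 / (4.5850 − 2.8074) = 87.196 ms/bit
  a = 538 − 87.196 × 2.8074 = 293.210 ms
Then RT(10) = 293.210 + 87.196 × log₂ 10 = 293.210 + 87.196 × 3.3219 ≈ 582.869 ms.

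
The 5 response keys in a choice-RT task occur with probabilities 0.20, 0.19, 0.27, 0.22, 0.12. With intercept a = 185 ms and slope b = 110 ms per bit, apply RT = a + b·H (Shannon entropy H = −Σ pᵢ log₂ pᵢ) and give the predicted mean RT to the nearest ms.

436 ms

H = 0.20·log₂(1/0.20) + 0.19·log₂(1/0.19) + 0.27·log₂(1/0.27) + 0.22·log₂(1/0.22) + 0.12·log₂(1/0.12) = 2.2773 bits.
RT = 185 + 110 × 2.2773 = 435.50 ms.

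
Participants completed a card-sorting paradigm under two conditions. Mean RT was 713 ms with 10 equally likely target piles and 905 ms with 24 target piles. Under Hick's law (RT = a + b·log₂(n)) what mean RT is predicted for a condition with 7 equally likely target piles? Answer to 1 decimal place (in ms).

634.8 ms

With log₂ n on the abscissa the relation is linear; from the two conditions:
  b = (905 − 713) / (log₂ 24 − log₂ 10) = 192 / (4.5850 − 3.3219) = 152.015 ms/bit
  a = 713 − 152.015 × 3.3219 = 208.018 ms
Then RT(7) = 208.018 + 152.015 × log₂ 7 = 208.018 + 152.015 × 2.8074 ≈ 634.777 ms.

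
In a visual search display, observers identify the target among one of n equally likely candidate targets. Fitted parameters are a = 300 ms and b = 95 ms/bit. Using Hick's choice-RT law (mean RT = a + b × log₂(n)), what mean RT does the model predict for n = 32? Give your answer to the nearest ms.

775 ms

log₂(32) = 5 bits, so RT = 300 + 95 × 5 ≈ 775.000 ms.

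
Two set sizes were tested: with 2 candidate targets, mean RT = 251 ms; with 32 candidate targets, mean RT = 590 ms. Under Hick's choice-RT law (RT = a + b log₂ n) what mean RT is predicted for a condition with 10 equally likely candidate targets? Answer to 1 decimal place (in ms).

Fit slope and intercept:
  b = (590 − 251) / (log₂ 32 − log₂ 2) = 339 / (5 − 1) = 84.750 ms/bit
  a = 251 − 84.750 × 1 = 166.250 ms
Then RT(10) = 166.250 + 84.750 × log₂ 10 = 166.250 + 84.750 × 3.3219 ≈ 447.783 ms.

447.8 ms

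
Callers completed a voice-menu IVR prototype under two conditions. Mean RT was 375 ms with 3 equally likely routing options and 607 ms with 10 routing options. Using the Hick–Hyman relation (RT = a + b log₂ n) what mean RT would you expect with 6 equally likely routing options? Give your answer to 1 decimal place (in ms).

508.6 ms

Fit slope and intercept:
  b = (607 − 375) / (log₂ 10 − log₂ 3) = 232 / (3.3219 − 1.5850) = 133.566 ms/bit
  a = 375 − 133.566 × 1.5850 = 163.302 ms
Then RT(6) = 163.302 + 133.566 × log₂ 6 = 163.302 + 133.566 × 2.5850 ≈ 508.566 ms.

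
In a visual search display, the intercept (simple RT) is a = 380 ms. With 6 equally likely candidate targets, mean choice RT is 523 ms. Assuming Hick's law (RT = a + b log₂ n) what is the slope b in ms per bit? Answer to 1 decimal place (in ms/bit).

log₂(6) = 2.5850 bits.
b = (RT − a)/log₂ n = (523 − 380) / 2.5850 = 55.320 ms/bit.

55.3 ms/bit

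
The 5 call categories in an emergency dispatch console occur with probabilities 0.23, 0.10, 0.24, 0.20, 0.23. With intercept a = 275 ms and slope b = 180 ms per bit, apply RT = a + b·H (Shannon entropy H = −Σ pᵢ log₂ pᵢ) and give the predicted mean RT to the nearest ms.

683 ms

H = 0.23·log₂(1/0.23) + 0.10·log₂(1/0.10) + 0.24·log₂(1/0.24) + 0.20·log₂(1/0.20) + 0.23·log₂(1/0.23) = 2.2660 bits.
RT = 275 + 180 × 2.2660 = 682.89 ms.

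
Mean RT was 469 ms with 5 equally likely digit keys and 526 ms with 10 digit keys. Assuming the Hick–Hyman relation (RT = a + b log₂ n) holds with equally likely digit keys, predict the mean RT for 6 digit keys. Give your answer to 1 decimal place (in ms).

484.0 ms

With log₂ n on the abscissa the relation is linear; from the two conditions:
  b = (526 − 469) / (log₂ 10 − log₂ 5) = 57 / (3.3219 − 2.3219) = 57.000 ms/bit
  a = 469 − 57.000 × 2.3219 = 336.650 ms
Then RT(6) = 336.650 + 57.000 × log₂ 6 = 336.650 + 57.000 × 2.5850 ≈ 483.993 ms.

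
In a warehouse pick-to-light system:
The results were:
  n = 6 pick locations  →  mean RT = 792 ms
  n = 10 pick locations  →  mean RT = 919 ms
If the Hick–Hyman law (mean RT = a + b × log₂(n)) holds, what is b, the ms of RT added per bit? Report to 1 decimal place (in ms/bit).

The slope on a log₂ axis is (919 − 792) / (3.3219 − 2.5850) = 172.328 ms/bit.

172.3 ms/bit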